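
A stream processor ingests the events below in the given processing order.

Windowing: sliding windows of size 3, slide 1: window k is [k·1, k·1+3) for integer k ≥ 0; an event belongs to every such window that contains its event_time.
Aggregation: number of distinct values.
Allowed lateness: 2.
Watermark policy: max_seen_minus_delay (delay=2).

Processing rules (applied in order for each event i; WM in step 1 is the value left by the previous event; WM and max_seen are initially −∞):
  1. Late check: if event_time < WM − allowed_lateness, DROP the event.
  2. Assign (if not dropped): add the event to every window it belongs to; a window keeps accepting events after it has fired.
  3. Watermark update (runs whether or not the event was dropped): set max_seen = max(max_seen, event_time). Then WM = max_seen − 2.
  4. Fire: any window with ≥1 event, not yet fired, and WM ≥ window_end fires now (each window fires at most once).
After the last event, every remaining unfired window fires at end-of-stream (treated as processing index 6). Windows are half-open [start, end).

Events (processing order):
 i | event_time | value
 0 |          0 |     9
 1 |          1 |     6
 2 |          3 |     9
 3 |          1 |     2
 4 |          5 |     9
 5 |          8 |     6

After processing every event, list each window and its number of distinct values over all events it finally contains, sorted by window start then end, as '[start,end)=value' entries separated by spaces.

[0,3)=3 [1,4)=3 [2,5)=1 [3,6)=1 [4,7)=1 [5,8)=1 [6,9)=1 [7,10)=1 [8,11)=1

i=0 t=0 v=9: → [0,3); WM=-2
i=1 t=1 v=6: → [1,4),[0,3); WM=-1
i=2 t=3 v=9: → [3,6),[2,5),[1,4); WM=1
i=3 t=1 v=2: → [1,4),[0,3); WM=1
i=4 t=5 v=9: → [5,8),[4,7),[3,6); WM=3; [0,3) fires=3
i=5 t=8 v=6: → [8,11),[7,10),[6,9); WM=6; [1,4) fires=3 [2,5) fires=1 [3,6) fires=1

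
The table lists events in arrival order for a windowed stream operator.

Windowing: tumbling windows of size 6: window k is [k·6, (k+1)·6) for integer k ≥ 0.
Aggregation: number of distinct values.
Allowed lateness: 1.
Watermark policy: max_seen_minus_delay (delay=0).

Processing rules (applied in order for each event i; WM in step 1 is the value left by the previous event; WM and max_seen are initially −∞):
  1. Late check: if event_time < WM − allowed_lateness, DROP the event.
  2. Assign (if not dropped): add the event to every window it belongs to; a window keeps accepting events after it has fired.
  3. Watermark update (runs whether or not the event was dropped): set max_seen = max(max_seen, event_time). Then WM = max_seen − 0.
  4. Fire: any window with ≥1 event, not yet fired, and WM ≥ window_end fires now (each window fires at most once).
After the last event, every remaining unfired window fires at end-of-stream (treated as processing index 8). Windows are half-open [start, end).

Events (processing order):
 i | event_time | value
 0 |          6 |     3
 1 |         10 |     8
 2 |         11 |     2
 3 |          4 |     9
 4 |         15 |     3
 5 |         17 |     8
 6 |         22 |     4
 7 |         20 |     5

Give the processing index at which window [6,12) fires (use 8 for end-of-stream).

4

i=0 t=6 v=3: → [6,12); WM=6
i=1 t=10 v=8: → [6,12); WM=10
i=2 t=11 v=2: → [6,12); WM=11
i=3 t=4 v=9: DROP (t<11-1); WM=11
i=4 t=15 v=3: → [12,18); WM=15; [6,12) fires=3
i=5 t=17 v=8: → [12,18); WM=17
i=6 t=22 v=4: → [18,24); WM=22; [12,18) fires=2
i=7 t=20 v=5: DROP (t<22-1); WM=22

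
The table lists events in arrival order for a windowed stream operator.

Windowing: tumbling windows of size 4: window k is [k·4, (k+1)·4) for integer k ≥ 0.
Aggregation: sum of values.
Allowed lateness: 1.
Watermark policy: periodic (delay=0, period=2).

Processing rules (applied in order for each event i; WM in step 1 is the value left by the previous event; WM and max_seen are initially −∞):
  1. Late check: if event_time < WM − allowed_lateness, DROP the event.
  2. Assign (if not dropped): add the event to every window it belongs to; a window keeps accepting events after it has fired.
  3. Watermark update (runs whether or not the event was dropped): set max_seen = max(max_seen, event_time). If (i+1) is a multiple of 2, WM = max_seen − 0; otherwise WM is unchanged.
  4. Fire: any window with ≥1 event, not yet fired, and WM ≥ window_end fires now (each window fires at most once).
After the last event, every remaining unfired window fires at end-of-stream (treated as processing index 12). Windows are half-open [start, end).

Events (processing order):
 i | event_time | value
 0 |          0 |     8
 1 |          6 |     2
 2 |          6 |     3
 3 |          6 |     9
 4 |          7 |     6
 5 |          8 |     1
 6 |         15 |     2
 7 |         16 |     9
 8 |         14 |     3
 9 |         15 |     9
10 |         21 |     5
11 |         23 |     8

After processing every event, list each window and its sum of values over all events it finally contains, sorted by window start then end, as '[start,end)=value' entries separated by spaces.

i=0 t=0 v=8: → [0,4); WM=−∞
i=1 t=6 v=2: → [4,8); WM=6; [0,4) fires=8
i=2 t=6 v=3: → [4,8); WM=6
i=3 t=6 v=9: → [4,8); WM=6
i=4 t=7 v=6: → [4,8); WM=6
i=5 t=8 v=1: → [8,12); WM=8; [4,8) fires=20
i=6 t=15 v=2: → [12,16); WM=8
i=7 t=16 v=9: → [16,20); WM=16; [8,12) fires=1 [12,16) fires=2
i=8 t=14 v=3: DROP (t<16-1); WM=16
i=9 t=15 v=9: → [12,16); WM=16
i=10 t=21 v=5: → [20,24); WM=16
i=11 t=23 v=8: → [20,24); WM=23; [16,20) fires=9

[0,4)=8 [4,8)=20 [8,12)=1 [12,16)=11 [16,20)=9 [20,24)=13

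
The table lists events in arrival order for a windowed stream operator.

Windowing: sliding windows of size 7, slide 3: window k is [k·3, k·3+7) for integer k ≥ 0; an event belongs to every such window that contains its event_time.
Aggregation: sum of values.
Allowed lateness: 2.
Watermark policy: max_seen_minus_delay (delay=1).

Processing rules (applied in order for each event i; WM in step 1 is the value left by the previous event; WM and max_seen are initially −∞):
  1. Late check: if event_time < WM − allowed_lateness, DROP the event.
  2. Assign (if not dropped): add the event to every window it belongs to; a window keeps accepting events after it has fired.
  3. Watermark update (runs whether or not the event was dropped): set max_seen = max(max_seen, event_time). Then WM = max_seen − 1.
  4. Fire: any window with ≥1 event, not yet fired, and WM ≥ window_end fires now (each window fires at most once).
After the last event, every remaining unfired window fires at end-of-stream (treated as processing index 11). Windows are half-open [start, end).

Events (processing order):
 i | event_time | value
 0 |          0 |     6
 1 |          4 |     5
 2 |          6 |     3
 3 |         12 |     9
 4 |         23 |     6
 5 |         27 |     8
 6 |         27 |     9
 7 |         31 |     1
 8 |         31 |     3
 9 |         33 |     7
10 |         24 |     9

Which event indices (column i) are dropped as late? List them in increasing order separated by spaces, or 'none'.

i=0 t=0 v=6: → [0,7); WM=-1
i=1 t=4 v=5: → [3,10),[0,7); WM=3
i=2 t=6 v=3: → [6,13),[3,10),[0,7); WM=5
i=3 t=12 v=9: → [12,19),[9,16),[6,13); WM=11; [0,7) fires=14 [3,10) fires=8
i=4 t=23 v=6: → [21,28),[18,25); WM=22; [6,13) fires=12 [9,16) fires=9 [12,19) fires=9
i=5 t=27 v=8: → [27,34),[24,31),[21,28); WM=26; [18,25) fires=6
i=6 t=27 v=9: → [27,34),[24,31),[21,28); WM=26
i=7 t=31 v=1: → [30,37),[27,34); WM=30; [21,28) fires=23
i=8 t=31 v=3: → [30,37),[27,34); WM=30
i=9 t=33 v=7: → [33,40),[30,37),[27,34); WM=32; [24,31) fires=17
i=10 t=24 v=9: DROP (t<32-2); WM=32

10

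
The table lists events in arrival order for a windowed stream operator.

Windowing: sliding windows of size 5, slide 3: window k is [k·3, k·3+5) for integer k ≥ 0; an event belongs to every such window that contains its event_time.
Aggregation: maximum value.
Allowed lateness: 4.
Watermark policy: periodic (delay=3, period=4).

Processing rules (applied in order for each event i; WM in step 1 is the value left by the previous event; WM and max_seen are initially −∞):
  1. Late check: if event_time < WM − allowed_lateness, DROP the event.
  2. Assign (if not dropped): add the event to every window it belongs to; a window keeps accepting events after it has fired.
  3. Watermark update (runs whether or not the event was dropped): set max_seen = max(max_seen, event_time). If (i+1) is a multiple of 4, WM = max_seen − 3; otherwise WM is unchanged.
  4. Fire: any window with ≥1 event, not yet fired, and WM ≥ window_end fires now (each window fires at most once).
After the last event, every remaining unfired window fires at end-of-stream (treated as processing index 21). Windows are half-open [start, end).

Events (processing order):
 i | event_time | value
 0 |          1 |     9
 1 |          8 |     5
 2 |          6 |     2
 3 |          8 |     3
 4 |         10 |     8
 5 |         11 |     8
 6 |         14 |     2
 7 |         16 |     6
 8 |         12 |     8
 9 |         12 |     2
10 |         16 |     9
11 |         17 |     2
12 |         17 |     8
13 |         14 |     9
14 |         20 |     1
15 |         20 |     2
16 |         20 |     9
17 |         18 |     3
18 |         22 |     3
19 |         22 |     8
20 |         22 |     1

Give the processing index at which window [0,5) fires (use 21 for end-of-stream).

3

i=0 t=1 v=9: → [0,5); WM=−∞
i=1 t=8 v=5: → [6,11); WM=−∞
i=2 t=6 v=2: → [6,11),[3,8); WM=−∞
i=3 t=8 v=3: → [6,11); WM=5; [0,5) fires=9
i=4 t=10 v=8: → [9,14),[6,11); WM=5
i=5 t=11 v=8: → [9,14); WM=5
i=6 t=14 v=2: → [12,17); WM=5
i=7 t=16 v=6: → [15,20),[12,17); WM=13; [3,8) fires=2 [6,11) fires=8
i=8 t=12 v=8: → [12,17),[9,14); WM=13
i=9 t=12 v=2: → [12,17),[9,14); WM=13
i=10 t=16 v=9: → [15,20),[12,17); WM=13
i=11 t=17 v=2: → [15,20); WM=14; [9,14) fires=8
i=12 t=17 v=8: → [15,20); WM=14
i=13 t=14 v=9: → [12,17); WM=14
i=14 t=20 v=1: → [18,23); WM=14
i=15 t=20 v=2: → [18,23); WM=17; [12,17) fires=9
i=16 t=20 v=9: → [18,23); WM=17
i=17 t=18 v=3: → [18,23),[15,20); WM=17
i=18 t=22 v=3: → [21,26),[18,23); WM=17
i=19 t=22 v=8: → [21,26),[18,23); WM=19
i=20 t=22 v=1: → [21,26),[18,23); WM=19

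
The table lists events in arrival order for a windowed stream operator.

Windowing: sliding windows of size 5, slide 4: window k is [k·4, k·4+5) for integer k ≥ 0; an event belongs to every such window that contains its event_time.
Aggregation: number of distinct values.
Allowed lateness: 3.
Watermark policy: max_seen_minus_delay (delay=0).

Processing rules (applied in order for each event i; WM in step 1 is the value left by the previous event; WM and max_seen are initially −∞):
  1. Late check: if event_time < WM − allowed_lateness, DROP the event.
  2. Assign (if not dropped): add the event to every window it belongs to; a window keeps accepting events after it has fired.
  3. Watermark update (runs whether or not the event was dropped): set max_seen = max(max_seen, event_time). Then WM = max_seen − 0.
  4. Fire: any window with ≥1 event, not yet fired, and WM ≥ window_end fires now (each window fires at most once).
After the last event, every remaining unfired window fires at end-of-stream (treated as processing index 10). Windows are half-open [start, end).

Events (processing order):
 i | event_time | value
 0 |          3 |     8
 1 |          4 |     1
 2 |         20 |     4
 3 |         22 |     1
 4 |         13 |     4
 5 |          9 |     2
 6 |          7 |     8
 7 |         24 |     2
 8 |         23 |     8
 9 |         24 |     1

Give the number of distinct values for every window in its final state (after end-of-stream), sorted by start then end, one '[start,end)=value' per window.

[0,5)=2 [4,9)=1 [16,21)=1 [20,25)=4 [24,29)=2

i=0 t=3 v=8: → [0,5); WM=3
i=1 t=4 v=1: → [4,9),[0,5); WM=4
i=2 t=20 v=4: → [20,25),[16,21); WM=20; [0,5) fires=2 [4,9) fires=1
i=3 t=22 v=1: → [20,25); WM=22; [16,21) fires=1
i=4 t=13 v=4: DROP (t<22-3); WM=22
i=5 t=9 v=2: DROP (t<22-3); WM=22
i=6 t=7 v=8: DROP (t<22-3); WM=22
i=7 t=24 v=2: → [24,29),[20,25); WM=24
i=8 t=23 v=8: → [20,25); WM=24
i=9 t=24 v=1: → [24,29),[20,25); WM=24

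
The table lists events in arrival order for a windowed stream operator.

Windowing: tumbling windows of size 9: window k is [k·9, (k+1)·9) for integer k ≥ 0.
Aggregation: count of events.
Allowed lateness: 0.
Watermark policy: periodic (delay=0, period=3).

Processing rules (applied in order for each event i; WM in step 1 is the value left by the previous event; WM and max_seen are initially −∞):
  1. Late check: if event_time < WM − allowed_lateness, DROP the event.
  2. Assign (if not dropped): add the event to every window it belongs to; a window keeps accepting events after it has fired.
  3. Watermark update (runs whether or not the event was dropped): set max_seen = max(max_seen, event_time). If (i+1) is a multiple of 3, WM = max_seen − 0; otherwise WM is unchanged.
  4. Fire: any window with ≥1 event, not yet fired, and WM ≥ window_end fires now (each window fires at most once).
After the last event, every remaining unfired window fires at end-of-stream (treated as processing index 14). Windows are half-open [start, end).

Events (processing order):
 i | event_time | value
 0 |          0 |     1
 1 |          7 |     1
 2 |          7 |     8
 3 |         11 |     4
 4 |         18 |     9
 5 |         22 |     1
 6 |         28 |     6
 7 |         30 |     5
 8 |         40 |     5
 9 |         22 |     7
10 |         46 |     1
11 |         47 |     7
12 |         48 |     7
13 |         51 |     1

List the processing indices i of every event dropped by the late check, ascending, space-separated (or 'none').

9

i=0 t=0 v=1: → [0,9); WM=−∞
i=1 t=7 v=1: → [0,9); WM=−∞
i=2 t=7 v=8: → [0,9); WM=7
i=3 t=11 v=4: → [9,18); WM=7
i=4 t=18 v=9: → [18,27); WM=7
i=5 t=22 v=1: → [18,27); WM=22; [0,9) fires=3 [9,18) fires=1
i=6 t=28 v=6: → [27,36); WM=22
i=7 t=30 v=5: → [27,36); WM=22
i=8 t=40 v=5: → [36,45); WM=40; [18,27) fires=2 [27,36) fires=2
i=9 t=22 v=7: DROP (t<40-0); WM=40
i=10 t=46 v=1: → [45,54); WM=40
i=11 t=47 v=7: → [45,54); WM=47; [36,45) fires=1
i=12 t=48 v=7: → [45,54); WM=47
i=13 t=51 v=1: → [45,54); WM=47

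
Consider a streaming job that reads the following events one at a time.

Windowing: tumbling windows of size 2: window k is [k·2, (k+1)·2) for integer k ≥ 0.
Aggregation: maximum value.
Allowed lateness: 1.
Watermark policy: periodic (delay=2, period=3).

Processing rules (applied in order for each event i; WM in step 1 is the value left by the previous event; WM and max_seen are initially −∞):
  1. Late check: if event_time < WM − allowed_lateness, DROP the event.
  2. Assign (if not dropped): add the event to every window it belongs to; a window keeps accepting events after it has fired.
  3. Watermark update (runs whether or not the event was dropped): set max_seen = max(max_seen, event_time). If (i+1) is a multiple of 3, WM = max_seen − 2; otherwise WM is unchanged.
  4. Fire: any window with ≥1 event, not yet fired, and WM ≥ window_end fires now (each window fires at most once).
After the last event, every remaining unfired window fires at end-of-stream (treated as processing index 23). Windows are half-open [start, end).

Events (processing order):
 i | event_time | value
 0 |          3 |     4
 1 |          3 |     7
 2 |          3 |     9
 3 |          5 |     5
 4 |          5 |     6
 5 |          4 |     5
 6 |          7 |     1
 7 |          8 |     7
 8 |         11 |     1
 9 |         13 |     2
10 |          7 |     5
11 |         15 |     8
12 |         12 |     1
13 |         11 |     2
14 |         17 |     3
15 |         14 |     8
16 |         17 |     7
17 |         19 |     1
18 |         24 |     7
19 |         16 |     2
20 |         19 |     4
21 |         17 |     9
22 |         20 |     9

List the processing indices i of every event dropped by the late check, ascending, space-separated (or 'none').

10 13 21 22

i=0 t=3 v=4: → [2,4); WM=−∞
i=1 t=3 v=7: → [2,4); WM=−∞
i=2 t=3 v=9: → [2,4); WM=1
i=3 t=5 v=5: → [4,6); WM=1
i=4 t=5 v=6: → [4,6); WM=1
i=5 t=4 v=5: → [4,6); WM=3
i=6 t=7 v=1: → [6,8); WM=3
i=7 t=8 v=7: → [8,10); WM=3
i=8 t=11 v=1: → [10,12); WM=9; [2,4) fires=9 [4,6) fires=6 [6,8) fires=1
i=9 t=13 v=2: → [12,14); WM=9
i=10 t=7 v=5: DROP (t<9-1); WM=9
i=11 t=15 v=8: → [14,16); WM=13; [8,10) fires=7 [10,12) fires=1
i=12 t=12 v=1: → [12,14); WM=13
i=13 t=11 v=2: DROP (t<13-1); WM=13
i=14 t=17 v=3: → [16,18); WM=15; [12,14) fires=2
i=15 t=14 v=8: → [14,16); WM=15
i=16 t=17 v=7: → [16,18); WM=15
i=17 t=19 v=1: → [18,20); WM=17; [14,16) fires=8
i=18 t=24 v=7: → [24,26); WM=17
i=19 t=16 v=2: → [16,18); WM=17
i=20 t=19 v=4: → [18,20); WM=22; [16,18) fires=7 [18,20) fires=4
i=21 t=17 v=9: DROP (t<22-1); WM=22
i=22 t=20 v=9: DROP (t<22-1); WM=22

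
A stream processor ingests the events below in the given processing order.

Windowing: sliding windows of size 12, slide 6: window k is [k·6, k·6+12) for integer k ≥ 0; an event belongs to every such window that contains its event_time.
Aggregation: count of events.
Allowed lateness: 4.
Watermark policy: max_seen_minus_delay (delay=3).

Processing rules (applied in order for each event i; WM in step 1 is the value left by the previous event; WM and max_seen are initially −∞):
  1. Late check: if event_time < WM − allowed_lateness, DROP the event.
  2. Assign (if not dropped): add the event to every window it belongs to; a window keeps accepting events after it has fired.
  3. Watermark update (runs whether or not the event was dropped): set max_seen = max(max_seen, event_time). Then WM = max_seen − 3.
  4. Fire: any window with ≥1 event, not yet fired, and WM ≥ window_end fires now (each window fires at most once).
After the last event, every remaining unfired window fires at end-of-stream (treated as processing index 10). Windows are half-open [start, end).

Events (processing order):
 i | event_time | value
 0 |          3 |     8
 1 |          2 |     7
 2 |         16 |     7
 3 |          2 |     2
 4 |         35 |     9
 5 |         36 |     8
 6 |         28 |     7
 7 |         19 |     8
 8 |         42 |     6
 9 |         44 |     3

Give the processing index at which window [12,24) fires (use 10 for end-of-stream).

4

i=0 t=3 v=8: → [0,12); WM=0
i=1 t=2 v=7: → [0,12); WM=0
i=2 t=16 v=7: → [12,24),[6,18); WM=13; [0,12) fires=2
i=3 t=2 v=2: DROP (t<13-4); WM=13
i=4 t=35 v=9: → [30,42),[24,36); WM=32; [6,18) fires=1 [12,24) fires=1
i=5 t=36 v=8: → [36,48),[30,42); WM=33
i=6 t=28 v=7: DROP (t<33-4); WM=33
i=7 t=19 v=8: DROP (t<33-4); WM=33
i=8 t=42 v=6: → [42,54),[36,48); WM=39; [24,36) fires=1
i=9 t=44 v=3: → [42,54),[36,48); WM=41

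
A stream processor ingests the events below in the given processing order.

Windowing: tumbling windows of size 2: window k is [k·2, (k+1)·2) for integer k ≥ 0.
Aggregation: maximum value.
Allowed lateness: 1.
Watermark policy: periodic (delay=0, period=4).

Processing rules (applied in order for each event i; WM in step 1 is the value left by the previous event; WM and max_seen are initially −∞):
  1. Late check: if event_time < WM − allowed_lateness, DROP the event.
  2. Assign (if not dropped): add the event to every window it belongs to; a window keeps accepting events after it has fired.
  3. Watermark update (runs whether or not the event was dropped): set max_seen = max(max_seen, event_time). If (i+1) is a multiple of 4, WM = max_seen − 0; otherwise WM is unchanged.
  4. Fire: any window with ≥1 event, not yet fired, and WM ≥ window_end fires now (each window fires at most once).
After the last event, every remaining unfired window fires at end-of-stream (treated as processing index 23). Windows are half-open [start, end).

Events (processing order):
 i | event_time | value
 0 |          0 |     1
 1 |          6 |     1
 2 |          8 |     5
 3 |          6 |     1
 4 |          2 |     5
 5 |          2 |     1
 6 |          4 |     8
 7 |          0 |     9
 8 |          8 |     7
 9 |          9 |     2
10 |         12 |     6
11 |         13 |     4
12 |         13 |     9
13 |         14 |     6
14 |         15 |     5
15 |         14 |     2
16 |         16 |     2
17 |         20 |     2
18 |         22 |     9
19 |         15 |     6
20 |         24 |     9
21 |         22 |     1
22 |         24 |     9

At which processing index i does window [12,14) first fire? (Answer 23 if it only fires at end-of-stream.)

15

i=0 t=0 v=1: → [0,2); WM=−∞
i=1 t=6 v=1: → [6,8); WM=−∞
i=2 t=8 v=5: → [8,10); WM=−∞
i=3 t=6 v=1: → [6,8); WM=8; [0,2) fires=1 [6,8) fires=1
i=4 t=2 v=5: DROP (t<8-1); WM=8
i=5 t=2 v=1: DROP (t<8-1); WM=8
i=6 t=4 v=8: DROP (t<8-1); WM=8
i=7 t=0 v=9: DROP (t<8-1); WM=8
i=8 t=8 v=7: → [8,10); WM=8
i=9 t=9 v=2: → [8,10); WM=8
i=10 t=12 v=6: → [12,14); WM=8
i=11 t=13 v=4: → [12,14); WM=13; [8,10) fires=7
i=12 t=13 v=9: → [12,14); WM=13
i=13 t=14 v=6: → [14,16); WM=13
i=14 t=15 v=5: → [14,16); WM=13
i=15 t=14 v=2: → [14,16); WM=15; [12,14) fires=9
i=16 t=16 v=2: → [16,18); WM=15
i=17 t=20 v=2: → [20,22); WM=15
i=18 t=22 v=9: → [22,24); WM=15
i=19 t=15 v=6: → [14,16); WM=22; [14,16) fires=6 [16,18) fires=2 [20,22) fires=2
i=20 t=24 v=9: → [24,26); WM=22
i=21 t=22 v=1: → [22,24); WM=22
i=22 t=24 v=9: → [24,26); WM=22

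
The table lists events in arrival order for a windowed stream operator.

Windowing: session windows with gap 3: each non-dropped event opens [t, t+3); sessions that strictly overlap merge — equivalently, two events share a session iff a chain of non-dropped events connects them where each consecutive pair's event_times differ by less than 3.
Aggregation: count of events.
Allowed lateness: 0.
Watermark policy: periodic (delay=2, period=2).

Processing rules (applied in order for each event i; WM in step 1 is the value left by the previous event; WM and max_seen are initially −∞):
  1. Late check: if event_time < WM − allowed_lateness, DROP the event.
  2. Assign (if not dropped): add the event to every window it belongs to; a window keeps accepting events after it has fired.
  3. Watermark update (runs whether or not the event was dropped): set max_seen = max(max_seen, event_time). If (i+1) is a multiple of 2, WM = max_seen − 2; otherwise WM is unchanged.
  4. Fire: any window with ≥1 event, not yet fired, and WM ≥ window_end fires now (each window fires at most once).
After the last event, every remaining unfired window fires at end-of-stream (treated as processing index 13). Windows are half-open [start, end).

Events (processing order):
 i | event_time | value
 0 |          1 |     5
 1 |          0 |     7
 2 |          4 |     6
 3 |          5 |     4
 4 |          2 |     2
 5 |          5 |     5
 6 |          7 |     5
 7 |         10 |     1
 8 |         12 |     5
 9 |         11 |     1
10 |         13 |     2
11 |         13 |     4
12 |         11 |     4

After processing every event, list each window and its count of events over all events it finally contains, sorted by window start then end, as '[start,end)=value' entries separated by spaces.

i=0 t=1 v=5: → [1,4); WM=−∞
i=1 t=0 v=7: → [0,4); WM=-1
i=2 t=4 v=6: → [4,7); WM=-1
i=3 t=5 v=4: → [4,8); WM=3
i=4 t=2 v=2: DROP (t<3-0); WM=3
i=5 t=5 v=5: → [4,8); WM=3
i=6 t=7 v=5: → [4,10); WM=3
i=7 t=10 v=1: → [10,13); WM=8
i=8 t=12 v=5: → [10,15); WM=8
i=9 t=11 v=1: → [10,15); WM=10
i=10 t=13 v=2: → [10,16); WM=10
i=11 t=13 v=4: → [10,16); WM=11
i=12 t=11 v=4: → [10,16); WM=11

[0,4)=2 [4,10)=4 [10,16)=6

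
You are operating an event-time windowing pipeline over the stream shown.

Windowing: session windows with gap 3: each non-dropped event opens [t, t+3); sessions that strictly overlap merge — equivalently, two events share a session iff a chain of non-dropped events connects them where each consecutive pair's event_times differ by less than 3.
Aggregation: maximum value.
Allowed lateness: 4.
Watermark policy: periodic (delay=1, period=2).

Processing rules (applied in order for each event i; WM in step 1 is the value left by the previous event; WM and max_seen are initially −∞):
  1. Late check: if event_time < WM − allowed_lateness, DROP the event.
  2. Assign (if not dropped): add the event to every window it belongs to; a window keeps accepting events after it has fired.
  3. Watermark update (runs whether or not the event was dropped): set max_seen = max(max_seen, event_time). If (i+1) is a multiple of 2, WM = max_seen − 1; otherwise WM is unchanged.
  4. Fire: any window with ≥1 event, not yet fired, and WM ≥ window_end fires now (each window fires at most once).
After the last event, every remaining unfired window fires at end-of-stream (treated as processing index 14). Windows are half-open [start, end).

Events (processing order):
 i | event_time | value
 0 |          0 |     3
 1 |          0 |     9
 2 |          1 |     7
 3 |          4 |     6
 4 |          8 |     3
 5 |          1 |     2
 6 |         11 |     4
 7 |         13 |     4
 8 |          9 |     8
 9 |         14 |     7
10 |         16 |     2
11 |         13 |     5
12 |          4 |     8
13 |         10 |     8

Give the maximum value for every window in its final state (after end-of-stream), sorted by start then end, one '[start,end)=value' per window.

[0,4)=9 [4,7)=6 [8,19)=8

i=0 t=0 v=3: → [0,3); WM=−∞
i=1 t=0 v=9: → [0,3); WM=-1
i=2 t=1 v=7: → [0,4); WM=-1
i=3 t=4 v=6: → [4,7); WM=3
i=4 t=8 v=3: → [8,11); WM=3
i=5 t=1 v=2: → [0,4); WM=7
i=6 t=11 v=4: → [11,14); WM=7
i=7 t=13 v=4: → [11,16); WM=12
i=8 t=9 v=8: → [8,16); WM=12
i=9 t=14 v=7: → [8,17); WM=13
i=10 t=16 v=2: → [8,19); WM=13
i=11 t=13 v=5: → [8,19); WM=15
i=12 t=4 v=8: DROP (t<15-4); WM=15
i=13 t=10 v=8: DROP (t<15-4); WM=15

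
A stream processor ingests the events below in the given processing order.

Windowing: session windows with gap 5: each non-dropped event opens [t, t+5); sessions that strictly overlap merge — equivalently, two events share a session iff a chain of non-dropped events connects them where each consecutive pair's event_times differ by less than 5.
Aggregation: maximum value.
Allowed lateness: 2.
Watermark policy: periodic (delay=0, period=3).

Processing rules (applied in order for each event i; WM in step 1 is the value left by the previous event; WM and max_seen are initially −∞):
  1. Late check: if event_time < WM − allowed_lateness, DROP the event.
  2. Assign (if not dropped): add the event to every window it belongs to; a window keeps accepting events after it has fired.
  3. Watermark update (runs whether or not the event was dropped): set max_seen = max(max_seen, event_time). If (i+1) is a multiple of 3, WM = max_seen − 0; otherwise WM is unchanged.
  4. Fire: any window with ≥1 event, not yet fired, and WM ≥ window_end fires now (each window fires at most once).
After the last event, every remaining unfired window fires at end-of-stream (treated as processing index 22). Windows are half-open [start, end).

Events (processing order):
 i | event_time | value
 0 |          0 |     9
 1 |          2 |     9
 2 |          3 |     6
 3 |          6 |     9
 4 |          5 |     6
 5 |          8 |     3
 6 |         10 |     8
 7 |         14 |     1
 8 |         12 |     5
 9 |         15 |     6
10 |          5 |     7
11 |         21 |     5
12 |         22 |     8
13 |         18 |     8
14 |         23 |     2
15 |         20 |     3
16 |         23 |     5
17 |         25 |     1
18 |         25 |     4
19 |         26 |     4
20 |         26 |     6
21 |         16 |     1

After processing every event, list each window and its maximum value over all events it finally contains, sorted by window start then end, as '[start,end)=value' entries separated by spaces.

[0,20)=9 [21,31)=8

i=0 t=0 v=9: → [0,5); WM=−∞
i=1 t=2 v=9: → [0,7); WM=−∞
i=2 t=3 v=6: → [0,8); WM=3
i=3 t=6 v=9: → [0,11); WM=3
i=4 t=5 v=6: → [0,11); WM=3
i=5 t=8 v=3: → [0,13); WM=8
i=6 t=10 v=8: → [0,15); WM=8
i=7 t=14 v=1: → [0,19); WM=8
i=8 t=12 v=5: → [0,19); WM=14
i=9 t=15 v=6: → [0,20); WM=14
i=10 t=5 v=7: DROP (t<14-2); WM=14
i=11 t=21 v=5: → [21,26); WM=21
i=12 t=22 v=8: → [21,27); WM=21
i=13 t=18 v=8: DROP (t<21-2); WM=21
i=14 t=23 v=2: → [21,28); WM=23
i=15 t=20 v=3: DROP (t<23-2); WM=23
i=16 t=23 v=5: → [21,28); WM=23
i=17 t=25 v=1: → [21,30); WM=25
i=18 t=25 v=4: → [21,30); WM=25
i=19 t=26 v=4: → [21,31); WM=25
i=20 t=26 v=6: → [21,31); WM=26
i=21 t=16 v=1: DROP (t<26-2); WM=26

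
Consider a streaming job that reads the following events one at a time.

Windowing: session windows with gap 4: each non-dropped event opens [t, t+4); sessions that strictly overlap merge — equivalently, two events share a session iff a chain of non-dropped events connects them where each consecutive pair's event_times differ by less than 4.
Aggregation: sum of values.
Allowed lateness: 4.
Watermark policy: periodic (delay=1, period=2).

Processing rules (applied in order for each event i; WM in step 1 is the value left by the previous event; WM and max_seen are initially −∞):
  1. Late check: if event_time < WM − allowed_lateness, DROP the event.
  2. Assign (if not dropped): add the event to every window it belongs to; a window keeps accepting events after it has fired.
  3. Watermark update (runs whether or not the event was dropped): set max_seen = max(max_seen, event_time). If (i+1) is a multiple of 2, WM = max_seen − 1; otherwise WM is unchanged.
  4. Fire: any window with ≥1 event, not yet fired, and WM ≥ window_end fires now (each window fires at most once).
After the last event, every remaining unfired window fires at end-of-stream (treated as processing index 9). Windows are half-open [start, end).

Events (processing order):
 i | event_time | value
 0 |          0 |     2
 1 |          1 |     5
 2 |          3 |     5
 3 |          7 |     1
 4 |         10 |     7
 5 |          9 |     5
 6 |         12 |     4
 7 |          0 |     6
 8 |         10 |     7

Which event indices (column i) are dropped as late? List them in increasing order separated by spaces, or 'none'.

7

i=0 t=0 v=2: → [0,4); WM=−∞
i=1 t=1 v=5: → [0,5); WM=0
i=2 t=3 v=5: → [0,7); WM=0
i=3 t=7 v=1: → [7,11); WM=6
i=4 t=10 v=7: → [7,14); WM=6
i=5 t=9 v=5: → [7,14); WM=9
i=6 t=12 v=4: → [7,16); WM=9
i=7 t=0 v=6: DROP (t<9-4); WM=11
i=8 t=10 v=7: → [7,16); WM=11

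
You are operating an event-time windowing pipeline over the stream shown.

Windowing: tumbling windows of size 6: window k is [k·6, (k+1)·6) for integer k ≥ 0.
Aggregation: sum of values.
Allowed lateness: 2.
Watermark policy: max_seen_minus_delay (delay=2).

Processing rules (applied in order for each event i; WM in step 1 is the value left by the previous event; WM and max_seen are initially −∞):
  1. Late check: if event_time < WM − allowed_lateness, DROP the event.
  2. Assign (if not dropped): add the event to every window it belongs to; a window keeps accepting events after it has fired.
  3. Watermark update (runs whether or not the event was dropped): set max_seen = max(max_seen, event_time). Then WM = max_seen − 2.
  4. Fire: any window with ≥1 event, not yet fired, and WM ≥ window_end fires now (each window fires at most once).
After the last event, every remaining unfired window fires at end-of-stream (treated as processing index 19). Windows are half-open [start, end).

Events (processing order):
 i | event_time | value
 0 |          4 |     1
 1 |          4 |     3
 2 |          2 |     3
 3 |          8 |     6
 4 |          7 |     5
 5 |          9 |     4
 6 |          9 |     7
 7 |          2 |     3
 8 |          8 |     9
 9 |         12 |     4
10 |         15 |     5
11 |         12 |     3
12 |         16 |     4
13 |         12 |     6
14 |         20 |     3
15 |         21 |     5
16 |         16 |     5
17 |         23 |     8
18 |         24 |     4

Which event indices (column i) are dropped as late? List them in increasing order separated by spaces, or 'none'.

7 16

i=0 t=4 v=1: → [0,6); WM=2
i=1 t=4 v=3: → [0,6); WM=2
i=2 t=2 v=3: → [0,6); WM=2
i=3 t=8 v=6: → [6,12); WM=6; [0,6) fires=7
i=4 t=7 v=5: → [6,12); WM=6
i=5 t=9 v=4: → [6,12); WM=7
i=6 t=9 v=7: → [6,12); WM=7
i=7 t=2 v=3: DROP (t<7-2); WM=7
i=8 t=8 v=9: → [6,12); WM=7
i=9 t=12 v=4: → [12,18); WM=10
i=10 t=15 v=5: → [12,18); WM=13; [6,12) fires=31
i=11 t=12 v=3: → [12,18); WM=13
i=12 t=16 v=4: → [12,18); WM=14
i=13 t=12 v=6: → [12,18); WM=14
i=14 t=20 v=3: → [18,24); WM=18; [12,18) fires=22
i=15 t=21 v=5: → [18,24); WM=19
i=16 t=16 v=5: DROP (t<19-2); WM=19
i=17 t=23 v=8: → [18,24); WM=21
i=18 t=24 v=4: → [24,30); WM=22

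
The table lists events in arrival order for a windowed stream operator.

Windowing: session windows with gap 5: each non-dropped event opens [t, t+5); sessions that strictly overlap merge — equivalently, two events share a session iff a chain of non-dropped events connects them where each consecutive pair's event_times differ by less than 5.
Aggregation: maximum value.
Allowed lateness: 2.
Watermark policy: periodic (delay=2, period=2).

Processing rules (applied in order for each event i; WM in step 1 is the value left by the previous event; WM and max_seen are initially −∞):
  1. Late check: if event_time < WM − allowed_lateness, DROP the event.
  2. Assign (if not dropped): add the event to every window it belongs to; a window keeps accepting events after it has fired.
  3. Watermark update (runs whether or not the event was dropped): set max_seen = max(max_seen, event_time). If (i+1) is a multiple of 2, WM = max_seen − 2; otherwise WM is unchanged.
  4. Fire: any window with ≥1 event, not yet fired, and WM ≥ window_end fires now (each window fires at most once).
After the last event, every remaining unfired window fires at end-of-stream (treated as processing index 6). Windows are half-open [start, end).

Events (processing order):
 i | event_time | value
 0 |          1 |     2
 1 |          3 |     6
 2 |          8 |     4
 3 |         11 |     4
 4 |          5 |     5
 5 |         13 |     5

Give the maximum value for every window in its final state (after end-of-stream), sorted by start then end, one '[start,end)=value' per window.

i=0 t=1 v=2: → [1,6); WM=−∞
i=1 t=3 v=6: → [1,8); WM=1
i=2 t=8 v=4: → [8,13); WM=1
i=3 t=11 v=4: → [8,16); WM=9
i=4 t=5 v=5: DROP (t<9-2); WM=9
i=5 t=13 v=5: → [8,18); WM=11

[1,8)=6 [8,18)=5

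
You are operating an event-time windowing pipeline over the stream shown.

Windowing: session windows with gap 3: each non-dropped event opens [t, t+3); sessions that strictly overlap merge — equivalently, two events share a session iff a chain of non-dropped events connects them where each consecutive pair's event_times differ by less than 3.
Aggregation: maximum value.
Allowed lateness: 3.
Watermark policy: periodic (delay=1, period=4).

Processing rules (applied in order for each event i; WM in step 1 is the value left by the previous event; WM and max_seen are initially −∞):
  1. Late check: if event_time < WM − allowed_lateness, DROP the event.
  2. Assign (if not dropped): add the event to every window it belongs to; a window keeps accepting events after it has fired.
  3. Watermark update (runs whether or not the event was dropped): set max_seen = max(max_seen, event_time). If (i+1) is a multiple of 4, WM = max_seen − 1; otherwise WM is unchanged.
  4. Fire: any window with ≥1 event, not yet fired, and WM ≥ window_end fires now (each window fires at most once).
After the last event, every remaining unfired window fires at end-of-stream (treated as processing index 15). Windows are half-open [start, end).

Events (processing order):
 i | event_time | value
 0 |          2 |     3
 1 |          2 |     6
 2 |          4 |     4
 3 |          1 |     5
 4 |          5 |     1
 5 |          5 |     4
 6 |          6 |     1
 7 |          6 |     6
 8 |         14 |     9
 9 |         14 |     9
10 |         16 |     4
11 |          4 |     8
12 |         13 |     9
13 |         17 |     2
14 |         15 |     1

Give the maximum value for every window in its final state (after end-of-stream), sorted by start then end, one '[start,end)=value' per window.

i=0 t=2 v=3: → [2,5); WM=−∞
i=1 t=2 v=6: → [2,5); WM=−∞
i=2 t=4 v=4: → [2,7); WM=−∞
i=3 t=1 v=5: → [1,7); WM=3
i=4 t=5 v=1: → [1,8); WM=3
i=5 t=5 v=4: → [1,8); WM=3
i=6 t=6 v=1: → [1,9); WM=3
i=7 t=6 v=6: → [1,9); WM=5
i=8 t=14 v=9: → [14,17); WM=5
i=9 t=14 v=9: → [14,17); WM=5
i=10 t=16 v=4: → [14,19); WM=5
i=11 t=4 v=8: → [1,9); WM=15
i=12 t=13 v=9: → [13,19); WM=15
i=13 t=17 v=2: → [13,20); WM=15
i=14 t=15 v=1: → [13,20); WM=15

[1,9)=8 [13,20)=9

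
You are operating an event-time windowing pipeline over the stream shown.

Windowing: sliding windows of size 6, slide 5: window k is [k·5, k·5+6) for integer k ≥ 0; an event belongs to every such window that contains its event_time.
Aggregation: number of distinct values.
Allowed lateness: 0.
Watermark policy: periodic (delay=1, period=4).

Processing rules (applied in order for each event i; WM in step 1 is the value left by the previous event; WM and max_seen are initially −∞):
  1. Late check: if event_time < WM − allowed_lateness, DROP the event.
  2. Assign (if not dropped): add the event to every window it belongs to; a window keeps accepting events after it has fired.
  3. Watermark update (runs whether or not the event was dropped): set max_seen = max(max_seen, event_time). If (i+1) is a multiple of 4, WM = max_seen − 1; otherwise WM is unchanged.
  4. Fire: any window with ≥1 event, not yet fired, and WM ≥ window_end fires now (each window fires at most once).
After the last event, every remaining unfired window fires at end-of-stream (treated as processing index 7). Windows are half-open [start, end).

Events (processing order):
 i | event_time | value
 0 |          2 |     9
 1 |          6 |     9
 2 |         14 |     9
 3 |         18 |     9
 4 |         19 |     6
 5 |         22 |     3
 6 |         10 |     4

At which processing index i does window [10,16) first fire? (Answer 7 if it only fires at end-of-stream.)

i=0 t=2 v=9: → [0,6); WM=−∞
i=1 t=6 v=9: → [5,11); WM=−∞
i=2 t=14 v=9: → [10,16); WM=−∞
i=3 t=18 v=9: → [15,21); WM=17; [0,6) fires=1 [5,11) fires=1 [10,16) fires=1
i=4 t=19 v=6: → [15,21); WM=17
i=5 t=22 v=3: → [20,26); WM=17
i=6 t=10 v=4: DROP (t<17-0); WM=17

3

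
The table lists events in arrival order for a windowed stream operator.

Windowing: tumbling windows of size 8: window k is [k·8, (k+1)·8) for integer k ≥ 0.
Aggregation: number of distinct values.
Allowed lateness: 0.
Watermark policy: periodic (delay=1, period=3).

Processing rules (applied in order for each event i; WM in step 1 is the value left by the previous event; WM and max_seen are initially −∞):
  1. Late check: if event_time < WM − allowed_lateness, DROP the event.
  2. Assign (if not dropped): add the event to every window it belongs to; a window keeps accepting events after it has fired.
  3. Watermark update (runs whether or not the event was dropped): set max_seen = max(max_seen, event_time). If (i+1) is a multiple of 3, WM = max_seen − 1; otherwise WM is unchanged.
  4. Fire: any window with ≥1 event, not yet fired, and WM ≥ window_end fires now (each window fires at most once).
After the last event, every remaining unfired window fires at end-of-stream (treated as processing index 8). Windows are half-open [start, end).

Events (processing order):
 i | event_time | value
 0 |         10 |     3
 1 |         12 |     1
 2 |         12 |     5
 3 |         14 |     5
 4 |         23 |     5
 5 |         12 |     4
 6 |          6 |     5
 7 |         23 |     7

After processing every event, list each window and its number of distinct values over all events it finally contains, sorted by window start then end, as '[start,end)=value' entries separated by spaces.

[8,16)=4 [16,24)=2

i=0 t=10 v=3: → [8,16); WM=−∞
i=1 t=12 v=1: → [8,16); WM=−∞
i=2 t=12 v=5: → [8,16); WM=11
i=3 t=14 v=5: → [8,16); WM=11
i=4 t=23 v=5: → [16,24); WM=11
i=5 t=12 v=4: → [8,16); WM=22; [8,16) fires=4
i=6 t=6 v=5: DROP (t<22-0); WM=22
i=7 t=23 v=7: → [16,24); WM=22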